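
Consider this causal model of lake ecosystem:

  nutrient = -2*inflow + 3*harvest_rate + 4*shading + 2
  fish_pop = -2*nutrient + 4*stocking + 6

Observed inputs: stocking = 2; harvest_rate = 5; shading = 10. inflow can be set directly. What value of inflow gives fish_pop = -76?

Substituting into the nutrient equation gives nutrient = -2*inflow + 57.
So fish_pop = 4*inflow - 100.
Solve 4*inflow - 100 = -76: inflow = (-76 + 100) / 4 = 6.

inflow = 6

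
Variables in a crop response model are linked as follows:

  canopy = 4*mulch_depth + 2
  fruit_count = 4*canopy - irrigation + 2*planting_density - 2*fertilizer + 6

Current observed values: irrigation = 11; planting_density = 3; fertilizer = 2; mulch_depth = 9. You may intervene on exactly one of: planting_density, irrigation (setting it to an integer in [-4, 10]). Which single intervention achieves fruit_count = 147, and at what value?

set planting_density = 2

Intervening on planting_density: with other inputs at their observed values, fruit_count = 2*planting_density + 143. Solving for 147 gives planting_density = 2, within [-4, 10].
Intervening on irrigation: fruit_count = -irrigation + 160. Reaching 147 requires irrigation = 13, outside [-4, 10].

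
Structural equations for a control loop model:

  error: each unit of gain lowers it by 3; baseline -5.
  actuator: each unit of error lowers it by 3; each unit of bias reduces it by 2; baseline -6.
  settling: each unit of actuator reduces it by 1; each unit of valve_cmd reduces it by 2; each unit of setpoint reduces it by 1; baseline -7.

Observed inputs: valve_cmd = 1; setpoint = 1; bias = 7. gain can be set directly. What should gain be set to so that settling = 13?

Substituting into the actuator equation gives actuator = 9*gain - 5.
This gives settling = -9*gain - 5.
Solve -9*gain - 5 = 13: gain = (13 + 5) / -9 = -2.

gain = -2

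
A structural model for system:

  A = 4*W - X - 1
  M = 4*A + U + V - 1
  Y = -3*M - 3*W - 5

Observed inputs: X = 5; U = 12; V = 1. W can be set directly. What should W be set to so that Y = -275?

Substituting into the A equation gives A = 4*W - 6.
Substituting into the M equation gives M = 16*W - 12.
Substituting into the Y equation gives Y = -51*W + 31.
Solve -51*W + 31 = -275: W = (-275 - 31) / -51 = 6.

W = 6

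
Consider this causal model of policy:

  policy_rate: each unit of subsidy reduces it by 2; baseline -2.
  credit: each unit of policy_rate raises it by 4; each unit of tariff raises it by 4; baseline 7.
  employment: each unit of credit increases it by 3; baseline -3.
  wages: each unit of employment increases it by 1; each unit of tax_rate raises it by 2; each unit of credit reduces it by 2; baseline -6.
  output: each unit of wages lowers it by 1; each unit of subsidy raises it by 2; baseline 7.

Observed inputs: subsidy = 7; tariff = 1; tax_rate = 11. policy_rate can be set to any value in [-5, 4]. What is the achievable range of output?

Intervening on policy_rate fixes its value directly, overriding its dependence on subsidy.
Substituting into the credit equation gives credit = 4*policy_rate + 11.
Substituting into the employment equation gives employment = 12*policy_rate + 30.
wages becomes 4*policy_rate + 24.
This gives output = -4*policy_rate - 3.
Linear in policy_rate, so extremes are at the endpoints: policy_rate = -5 gives output = 17; policy_rate = 4 gives output = -19.

-19 to 17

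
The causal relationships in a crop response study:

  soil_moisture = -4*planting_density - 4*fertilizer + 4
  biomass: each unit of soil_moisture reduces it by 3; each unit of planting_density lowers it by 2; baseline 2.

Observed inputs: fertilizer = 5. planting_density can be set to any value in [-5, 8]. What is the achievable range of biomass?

0 to 130

Substituting into the soil_moisture equation gives soil_moisture = -4*planting_density - 16.
Substituting into the biomass equation gives biomass = 10*planting_density + 50.
Linear in planting_density, so extremes are at the endpoints: planting_density = -5 gives biomass = 0; planting_density = 8 gives biomass = 130.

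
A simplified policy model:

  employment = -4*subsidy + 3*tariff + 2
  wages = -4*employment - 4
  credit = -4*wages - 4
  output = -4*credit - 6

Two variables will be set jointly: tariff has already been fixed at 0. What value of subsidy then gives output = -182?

With tariff held at 0:
Substituting into the employment equation gives employment = -4*subsidy + 2.
So wages = 16*subsidy - 12.
Substituting into the credit equation gives credit = -64*subsidy + 44.
Substituting into the output equation gives output = 256*subsidy - 182.
Solve 256*subsidy - 182 = -182: subsidy = (-182 + 182) / 256 = 0.

subsidy = 0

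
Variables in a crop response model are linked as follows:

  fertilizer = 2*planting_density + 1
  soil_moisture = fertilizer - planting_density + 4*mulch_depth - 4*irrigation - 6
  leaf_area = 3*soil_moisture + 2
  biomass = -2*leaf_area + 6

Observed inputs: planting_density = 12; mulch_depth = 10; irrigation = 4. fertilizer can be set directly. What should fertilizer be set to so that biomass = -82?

fertilizer = 8

Intervening on fertilizer fixes its value directly, overriding its dependence on planting_density.
Substituting into the soil_moisture equation gives soil_moisture = fertilizer + 6.
This gives leaf_area = 3*fertilizer + 20.
Substituting into the biomass equation gives biomass = -6*fertilizer - 34.
Solve -6*fertilizer - 34 = -82: fertilizer = (-82 + 34) / -6 = 8.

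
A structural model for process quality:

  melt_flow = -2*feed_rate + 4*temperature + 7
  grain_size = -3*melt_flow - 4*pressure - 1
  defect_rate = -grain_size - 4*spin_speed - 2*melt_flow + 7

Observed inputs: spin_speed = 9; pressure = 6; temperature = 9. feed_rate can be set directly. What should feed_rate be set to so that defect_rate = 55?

Substituting into the melt_flow equation gives melt_flow = -2*feed_rate + 43.
Substituting into the grain_size equation gives grain_size = 6*feed_rate - 154.
This gives defect_rate = -2*feed_rate + 39.
Solve -2*feed_rate + 39 = 55: feed_rate = (55 - 39) / -2 = -8.

feed_rate = -8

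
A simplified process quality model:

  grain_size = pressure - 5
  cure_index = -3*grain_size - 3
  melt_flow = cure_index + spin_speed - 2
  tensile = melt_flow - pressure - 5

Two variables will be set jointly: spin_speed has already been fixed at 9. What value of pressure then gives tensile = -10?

With spin_speed held at 9:
Substituting into the cure_index equation gives cure_index = -3*pressure + 12.
This gives melt_flow = -3*pressure + 19.
Substituting into the tensile equation gives tensile = -4*pressure + 14.
Solve -4*pressure + 14 = -10: pressure = (-10 - 14) / -4 = 6.

pressure = 6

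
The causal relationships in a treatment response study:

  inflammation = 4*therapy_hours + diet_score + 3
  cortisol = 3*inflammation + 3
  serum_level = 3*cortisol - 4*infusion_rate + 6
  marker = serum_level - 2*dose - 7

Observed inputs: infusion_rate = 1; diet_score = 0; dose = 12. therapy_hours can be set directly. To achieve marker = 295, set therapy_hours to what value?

Substituting into the inflammation equation gives inflammation = 4*therapy_hours + 3.
cortisol becomes 12*therapy_hours + 12.
serum_level becomes 36*therapy_hours + 38.
Substituting into the marker equation gives marker = 36*therapy_hours + 7.
Solve 36*therapy_hours + 7 = 295: therapy_hours = (295 - 7) / 36 = 8.

therapy_hours = 8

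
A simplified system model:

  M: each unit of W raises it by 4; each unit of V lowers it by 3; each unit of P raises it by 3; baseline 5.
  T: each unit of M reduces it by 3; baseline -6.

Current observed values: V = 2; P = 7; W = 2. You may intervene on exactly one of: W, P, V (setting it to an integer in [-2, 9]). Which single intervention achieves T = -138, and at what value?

set W = 6

Intervening on W: with other inputs at their observed values, T = -12*W - 66. Solving for -138 gives W = 6, within [-2, 9].
Intervening on P: T = -9*P - 27. Reaching -138 requires P = 37/3, not an integer.
Intervening on V: T = 9*V - 108. Reaching -138 requires V = -10/3, not an integer.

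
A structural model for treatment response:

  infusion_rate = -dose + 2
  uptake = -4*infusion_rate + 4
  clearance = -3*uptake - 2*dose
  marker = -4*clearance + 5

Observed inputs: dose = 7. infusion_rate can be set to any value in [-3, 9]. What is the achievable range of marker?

Intervening on infusion_rate fixes its value directly, overriding its dependence on dose.
Substituting into the clearance equation gives clearance = 12*infusion_rate - 26.
marker becomes -48*infusion_rate + 109.
Linear in infusion_rate, so extremes are at the endpoints: infusion_rate = -3 gives marker = 253; infusion_rate = 9 gives marker = -323.

-323 to 253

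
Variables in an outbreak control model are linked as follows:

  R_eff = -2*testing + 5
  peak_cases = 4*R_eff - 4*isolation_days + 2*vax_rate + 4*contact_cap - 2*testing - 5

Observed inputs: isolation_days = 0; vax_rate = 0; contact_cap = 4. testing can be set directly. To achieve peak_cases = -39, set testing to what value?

Substituting into the peak_cases equation gives peak_cases = -10*testing + 31.
Solve -10*testing + 31 = -39: testing = (-39 - 31) / -10 = 7.

testing = 7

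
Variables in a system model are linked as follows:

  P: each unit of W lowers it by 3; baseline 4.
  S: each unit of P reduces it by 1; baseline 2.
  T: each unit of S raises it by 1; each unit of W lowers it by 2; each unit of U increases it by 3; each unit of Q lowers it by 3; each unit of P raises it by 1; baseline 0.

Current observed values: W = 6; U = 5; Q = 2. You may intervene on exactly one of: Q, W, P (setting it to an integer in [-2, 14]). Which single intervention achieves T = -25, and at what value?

Intervening on Q: with other inputs at their observed values, T = -3*Q + 5. Solving for -25 gives Q = 10, within [-2, 14].
Intervening on W: T = -2*W + 11. Reaching -25 requires W = 18, outside [-2, 14].
Intervening on P: the paths from P to T cancel (net effect zero), leaving T = -1; -25 is unreachable this way.

set Q = 10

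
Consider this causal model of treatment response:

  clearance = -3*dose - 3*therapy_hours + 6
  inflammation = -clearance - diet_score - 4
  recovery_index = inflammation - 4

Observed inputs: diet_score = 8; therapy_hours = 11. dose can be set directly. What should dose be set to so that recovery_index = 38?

Substituting into the clearance equation gives clearance = -3*dose - 27.
inflammation becomes 3*dose + 15.
Substituting into the recovery_index equation gives recovery_index = 3*dose + 11.
Solve 3*dose + 11 = 38: dose = (38 - 11) / 3 = 9.

dose = 9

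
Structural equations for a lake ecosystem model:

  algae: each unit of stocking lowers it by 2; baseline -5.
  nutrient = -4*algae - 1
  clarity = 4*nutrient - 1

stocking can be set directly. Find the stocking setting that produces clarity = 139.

stocking = 2

Substituting into the nutrient equation gives nutrient = 8*stocking + 19.
clarity becomes 32*stocking + 75.
Solve 32*stocking + 75 = 139: stocking = (139 - 75) / 32 = 2.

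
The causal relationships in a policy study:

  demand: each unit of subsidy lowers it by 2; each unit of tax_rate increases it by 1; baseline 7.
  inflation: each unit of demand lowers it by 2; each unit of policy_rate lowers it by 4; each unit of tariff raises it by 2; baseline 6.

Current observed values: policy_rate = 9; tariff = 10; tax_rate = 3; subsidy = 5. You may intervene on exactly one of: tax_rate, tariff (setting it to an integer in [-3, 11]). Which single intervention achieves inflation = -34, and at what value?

set tariff = -2

Intervening on tax_rate: inflation = -2*tax_rate - 4. Reaching -34 requires tax_rate = 15, outside [-3, 11].
Intervening on tariff: with other inputs at their observed values, inflation = 2*tariff - 30. Solving for -34 gives tariff = -2, within [-3, 11].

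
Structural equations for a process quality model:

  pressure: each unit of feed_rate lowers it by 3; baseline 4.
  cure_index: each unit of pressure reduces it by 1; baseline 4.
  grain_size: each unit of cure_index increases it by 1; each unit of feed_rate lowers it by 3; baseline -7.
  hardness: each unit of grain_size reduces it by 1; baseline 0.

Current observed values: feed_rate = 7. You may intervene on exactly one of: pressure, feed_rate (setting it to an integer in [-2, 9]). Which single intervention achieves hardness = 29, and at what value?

Intervening on pressure: with other inputs at their observed values, hardness = pressure + 24. Solving for 29 gives pressure = 5, within [-2, 9].
Intervening on feed_rate: the paths from feed_rate to hardness cancel (net effect zero), leaving hardness = 7; 29 is unreachable this way.

set pressure = 5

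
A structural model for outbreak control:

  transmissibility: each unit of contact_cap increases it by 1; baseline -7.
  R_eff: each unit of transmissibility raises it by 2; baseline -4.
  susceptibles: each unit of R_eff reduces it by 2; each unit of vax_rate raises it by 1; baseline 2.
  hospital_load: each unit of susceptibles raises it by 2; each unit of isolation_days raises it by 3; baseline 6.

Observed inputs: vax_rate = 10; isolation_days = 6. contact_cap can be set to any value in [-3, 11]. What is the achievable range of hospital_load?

32 to 144

Substituting into the R_eff equation gives R_eff = 2*contact_cap - 18.
This gives susceptibles = -4*contact_cap + 48.
This gives hospital_load = -8*contact_cap + 120.
Linear in contact_cap, so extremes are at the endpoints: contact_cap = -3 gives hospital_load = 144; contact_cap = 11 gives hospital_load = 32.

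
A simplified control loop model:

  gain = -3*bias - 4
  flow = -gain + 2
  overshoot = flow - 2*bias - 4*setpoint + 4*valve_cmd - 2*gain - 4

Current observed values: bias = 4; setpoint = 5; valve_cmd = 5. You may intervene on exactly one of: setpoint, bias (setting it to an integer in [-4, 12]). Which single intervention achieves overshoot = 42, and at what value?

Intervening on setpoint: with other inputs at their observed values, overshoot = -4*setpoint + 58. Solving for 42 gives setpoint = 4, within [-4, 12].
Intervening on bias: overshoot = 7*bias + 10. Reaching 42 requires bias = 32/7, not an integer.

set setpoint = 4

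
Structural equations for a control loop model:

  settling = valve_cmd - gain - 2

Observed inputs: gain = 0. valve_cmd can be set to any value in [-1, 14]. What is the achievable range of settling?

-3 to 12

Substituting into the settling equation gives settling = valve_cmd - 2.
Linear in valve_cmd, so extremes are at the endpoints: valve_cmd = -1 gives settling = -3; valve_cmd = 14 gives settling = 12.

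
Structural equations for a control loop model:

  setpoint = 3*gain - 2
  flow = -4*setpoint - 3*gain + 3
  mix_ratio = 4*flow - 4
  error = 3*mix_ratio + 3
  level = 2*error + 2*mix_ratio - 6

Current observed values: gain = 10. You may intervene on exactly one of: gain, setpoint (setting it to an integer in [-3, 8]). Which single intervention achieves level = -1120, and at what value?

set gain = 3

Intervening on gain: with other inputs at their observed values, level = -480*gain + 320. Solving for -1120 gives gain = 3, within [-3, 8].
Intervening on setpoint: level = -128*setpoint - 896. Reaching -1120 requires setpoint = 7/4, not an integer.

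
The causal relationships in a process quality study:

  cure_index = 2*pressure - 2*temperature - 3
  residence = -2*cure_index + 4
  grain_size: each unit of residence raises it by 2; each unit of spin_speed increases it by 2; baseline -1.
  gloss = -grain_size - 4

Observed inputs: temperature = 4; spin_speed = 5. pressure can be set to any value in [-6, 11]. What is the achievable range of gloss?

Substituting into the cure_index equation gives cure_index = 2*pressure - 11.
This gives residence = -4*pressure + 26.
This gives grain_size = -8*pressure + 61.
This gives gloss = 8*pressure - 65.
Linear in pressure, so extremes are at the endpoints: pressure = -6 gives gloss = -113; pressure = 11 gives gloss = 23.

-113 to 23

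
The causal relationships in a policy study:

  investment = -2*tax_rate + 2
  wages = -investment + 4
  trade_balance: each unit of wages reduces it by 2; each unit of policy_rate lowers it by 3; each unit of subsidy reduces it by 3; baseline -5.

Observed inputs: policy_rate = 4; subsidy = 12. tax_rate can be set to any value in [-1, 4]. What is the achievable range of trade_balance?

-73 to -53

Substituting into the wages equation gives wages = 2*tax_rate + 2.
Substituting into the trade_balance equation gives trade_balance = -4*tax_rate - 57.
Linear in tax_rate, so extremes are at the endpoints: tax_rate = -1 gives trade_balance = -53; tax_rate = 4 gives trade_balance = -73.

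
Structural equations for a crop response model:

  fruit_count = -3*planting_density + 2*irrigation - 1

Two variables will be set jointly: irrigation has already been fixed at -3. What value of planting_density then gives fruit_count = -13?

planting_density = 2

With irrigation held at -3:
Substituting into the fruit_count equation gives fruit_count = -3*planting_density - 7.
Solve -3*planting_density - 7 = -13: planting_density = (-13 + 7) / -3 = 2.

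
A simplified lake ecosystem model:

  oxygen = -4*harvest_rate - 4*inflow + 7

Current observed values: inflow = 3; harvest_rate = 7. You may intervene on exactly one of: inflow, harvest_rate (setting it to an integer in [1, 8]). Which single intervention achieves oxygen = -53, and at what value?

Intervening on inflow: with other inputs at their observed values, oxygen = -4*inflow - 21. Solving for -53 gives inflow = 8, within [1, 8].
Intervening on harvest_rate: oxygen = -4*harvest_rate - 5. Reaching -53 requires harvest_rate = 12, outside [1, 8].

set inflow = 8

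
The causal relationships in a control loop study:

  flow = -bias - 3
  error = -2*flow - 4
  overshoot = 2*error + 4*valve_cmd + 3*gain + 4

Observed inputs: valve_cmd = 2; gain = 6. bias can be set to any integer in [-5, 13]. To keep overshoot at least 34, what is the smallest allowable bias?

Substituting into the error equation gives error = 2*bias + 2.
This gives overshoot = 4*bias + 34.
Require 4*bias + 34 ≥ 34, so bias ≥ 0.
The smallest integer in [-5, 13] satisfying this is 0.

bias = 0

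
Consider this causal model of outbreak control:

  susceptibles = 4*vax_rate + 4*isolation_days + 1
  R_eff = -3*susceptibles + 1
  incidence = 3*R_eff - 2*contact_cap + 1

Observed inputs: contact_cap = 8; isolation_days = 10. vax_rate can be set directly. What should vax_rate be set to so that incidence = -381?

Substituting into the susceptibles equation gives susceptibles = 4*vax_rate + 41.
Substituting into the R_eff equation gives R_eff = -12*vax_rate - 122.
So incidence = -36*vax_rate - 381.
Solve -36*vax_rate - 381 = -381: vax_rate = (-381 + 381) / -36 = 0.

vax_rate = 0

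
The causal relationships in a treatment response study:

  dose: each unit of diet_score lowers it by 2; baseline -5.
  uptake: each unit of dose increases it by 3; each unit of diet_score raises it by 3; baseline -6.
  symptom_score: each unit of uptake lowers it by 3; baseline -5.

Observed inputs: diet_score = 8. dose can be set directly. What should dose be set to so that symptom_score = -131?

dose = 8

Intervening on dose fixes its value directly, overriding its dependence on diet_score.
Substituting into the uptake equation gives uptake = 3*dose + 18.
symptom_score becomes -9*dose - 59.
Solve -9*dose - 59 = -131: dose = (-131 + 59) / -9 = 8.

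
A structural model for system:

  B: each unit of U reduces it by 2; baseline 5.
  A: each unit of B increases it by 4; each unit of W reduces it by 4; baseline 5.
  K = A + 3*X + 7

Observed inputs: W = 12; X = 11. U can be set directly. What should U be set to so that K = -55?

U = 9

Substituting into the A equation gives A = -8*U - 23.
Substituting into the K equation gives K = -8*U + 17.
Solve -8*U + 17 = -55: U = (-55 - 17) / -8 = 9.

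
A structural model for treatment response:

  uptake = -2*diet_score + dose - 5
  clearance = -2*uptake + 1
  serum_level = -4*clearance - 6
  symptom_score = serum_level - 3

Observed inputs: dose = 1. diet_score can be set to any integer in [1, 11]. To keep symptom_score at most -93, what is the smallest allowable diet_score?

diet_score = 3

Substituting into the uptake equation gives uptake = -2*diet_score - 4.
clearance becomes 4*diet_score + 9.
Substituting into the serum_level equation gives serum_level = -16*diet_score - 42.
Substituting into the symptom_score equation gives symptom_score = -16*diet_score - 45.
Require -16*diet_score - 45 ≤ -93, so diet_score ≥ 3.
The smallest integer in [1, 11] satisfying this is 3.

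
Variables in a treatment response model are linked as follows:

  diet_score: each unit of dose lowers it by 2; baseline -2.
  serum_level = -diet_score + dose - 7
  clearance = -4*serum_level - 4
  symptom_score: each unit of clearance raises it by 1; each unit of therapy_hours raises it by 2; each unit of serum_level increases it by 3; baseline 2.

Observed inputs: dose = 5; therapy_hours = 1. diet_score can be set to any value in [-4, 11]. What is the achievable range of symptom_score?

-2 to 13

Intervening on diet_score fixes its value directly, overriding its dependence on dose.
Substituting into the serum_level equation gives serum_level = -diet_score - 2.
Substituting into the clearance equation gives clearance = 4*diet_score + 4.
Substituting into the symptom_score equation gives symptom_score = diet_score + 2.
Linear in diet_score, so extremes are at the endpoints: diet_score = -4 gives symptom_score = -2; diet_score = 11 gives symptom_score = 13.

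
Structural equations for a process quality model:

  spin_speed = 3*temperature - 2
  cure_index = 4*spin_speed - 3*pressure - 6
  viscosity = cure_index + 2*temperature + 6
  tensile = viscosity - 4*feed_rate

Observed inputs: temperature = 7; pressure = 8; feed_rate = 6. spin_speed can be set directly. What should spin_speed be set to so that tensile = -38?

Intervening on spin_speed fixes its value directly, overriding its dependence on temperature.
Substituting into the cure_index equation gives cure_index = 4*spin_speed - 30.
Substituting into the viscosity equation gives viscosity = 4*spin_speed - 10.
Substituting into the tensile equation gives tensile = 4*spin_speed - 34.
Solve 4*spin_speed - 34 = -38: spin_speed = (-38 + 34) / 4 = -1.

spin_speed = -1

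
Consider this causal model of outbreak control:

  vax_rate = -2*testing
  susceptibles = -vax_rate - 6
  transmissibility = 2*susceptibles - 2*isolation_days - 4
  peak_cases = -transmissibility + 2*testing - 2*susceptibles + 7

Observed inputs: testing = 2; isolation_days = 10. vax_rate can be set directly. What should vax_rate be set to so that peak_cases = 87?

vax_rate = 7

Intervening on vax_rate fixes its value directly, overriding its dependence on testing.
Substituting into the transmissibility equation gives transmissibility = -2*vax_rate - 36.
So peak_cases = 4*vax_rate + 59.
Solve 4*vax_rate + 59 = 87: vax_rate = (87 - 59) / 4 = 7.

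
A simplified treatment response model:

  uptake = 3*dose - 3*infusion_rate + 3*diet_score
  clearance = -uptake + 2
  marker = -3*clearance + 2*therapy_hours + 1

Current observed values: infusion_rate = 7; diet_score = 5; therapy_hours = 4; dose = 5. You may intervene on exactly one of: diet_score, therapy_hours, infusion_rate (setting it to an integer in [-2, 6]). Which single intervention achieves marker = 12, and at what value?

set diet_score = 3

Intervening on diet_score: with other inputs at their observed values, marker = 9*diet_score - 15. Solving for 12 gives diet_score = 3, within [-2, 6].
Intervening on therapy_hours: marker = 2*therapy_hours + 22. Reaching 12 requires therapy_hours = -5, outside [-2, 6].
Intervening on infusion_rate: marker = -9*infusion_rate + 93. Reaching 12 requires infusion_rate = 9, outside [-2, 6].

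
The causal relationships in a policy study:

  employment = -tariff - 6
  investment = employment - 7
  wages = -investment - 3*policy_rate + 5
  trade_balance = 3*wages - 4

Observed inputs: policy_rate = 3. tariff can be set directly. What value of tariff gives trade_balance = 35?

tariff = 4

Substituting into the investment equation gives investment = -tariff - 13.
wages becomes tariff + 9.
trade_balance becomes 3*tariff + 23.
Solve 3*tariff + 23 = 35: tariff = (35 - 23) / 3 = 4.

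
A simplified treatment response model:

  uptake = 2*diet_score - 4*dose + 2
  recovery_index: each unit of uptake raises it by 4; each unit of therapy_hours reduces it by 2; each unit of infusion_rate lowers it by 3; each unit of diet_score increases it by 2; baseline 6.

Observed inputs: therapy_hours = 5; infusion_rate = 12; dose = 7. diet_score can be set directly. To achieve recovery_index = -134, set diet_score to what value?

diet_score = 1

Substituting into the uptake equation gives uptake = 2*diet_score - 26.
recovery_index becomes 10*diet_score - 144.
Solve 10*diet_score - 144 = -134: diet_score = (-134 + 144) / 10 = 1.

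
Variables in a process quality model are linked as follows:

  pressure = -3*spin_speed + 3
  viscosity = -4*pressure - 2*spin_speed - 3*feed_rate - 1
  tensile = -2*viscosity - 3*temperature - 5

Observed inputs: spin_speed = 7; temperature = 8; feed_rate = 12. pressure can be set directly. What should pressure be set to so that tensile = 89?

pressure = 2

Intervening on pressure fixes its value directly, overriding its dependence on spin_speed.
Substituting into the viscosity equation gives viscosity = -4*pressure - 51.
Substituting into the tensile equation gives tensile = 8*pressure + 73.
Solve 8*pressure + 73 = 89: pressure = (89 - 73) / 8 = 2.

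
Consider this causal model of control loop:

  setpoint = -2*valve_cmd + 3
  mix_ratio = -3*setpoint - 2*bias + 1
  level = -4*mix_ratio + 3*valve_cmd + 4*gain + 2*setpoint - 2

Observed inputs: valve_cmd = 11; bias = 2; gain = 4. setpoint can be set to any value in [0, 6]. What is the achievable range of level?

59 to 143

Intervening on setpoint fixes its value directly, overriding its dependence on valve_cmd.
Substituting into the mix_ratio equation gives mix_ratio = -3*setpoint - 3.
level becomes 14*setpoint + 59.
Linear in setpoint, so extremes are at the endpoints: setpoint = 0 gives level = 59; setpoint = 6 gives level = 143.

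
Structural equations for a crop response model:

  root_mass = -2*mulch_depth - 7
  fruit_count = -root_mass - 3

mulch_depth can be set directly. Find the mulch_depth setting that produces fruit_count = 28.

Substituting into the fruit_count equation gives fruit_count = 2*mulch_depth + 4.
Solve 2*mulch_depth + 4 = 28: mulch_depth = (28 - 4) / 2 = 12.

mulch_depth = 12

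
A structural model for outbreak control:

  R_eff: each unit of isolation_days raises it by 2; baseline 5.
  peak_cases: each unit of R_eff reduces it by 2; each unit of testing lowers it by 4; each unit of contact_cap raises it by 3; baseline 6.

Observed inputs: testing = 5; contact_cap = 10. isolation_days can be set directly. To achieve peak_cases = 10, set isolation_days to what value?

isolation_days = -1

Substituting into the peak_cases equation gives peak_cases = -4*isolation_days + 6.
Solve -4*isolation_days + 6 = 10: isolation_days = (10 - 6) / -4 = -1.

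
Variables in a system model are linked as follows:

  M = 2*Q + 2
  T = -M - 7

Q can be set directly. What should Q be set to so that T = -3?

Substituting into the T equation gives T = -2*Q - 9.
Solve -2*Q - 9 = -3: Q = (-3 + 9) / -2 = -3.

Q = -3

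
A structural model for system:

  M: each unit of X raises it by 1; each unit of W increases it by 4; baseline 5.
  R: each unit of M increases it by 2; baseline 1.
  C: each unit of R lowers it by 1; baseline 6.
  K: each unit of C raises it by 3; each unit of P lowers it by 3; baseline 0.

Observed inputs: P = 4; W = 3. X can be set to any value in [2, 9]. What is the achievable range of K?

-153 to -111

Substituting into the M equation gives M = X + 17.
Substituting into the R equation gives R = 2*X + 35.
Substituting into the C equation gives C = -2*X - 29.
So K = -6*X - 99.
Linear in X, so extremes are at the endpoints: X = 2 gives K = -111; X = 9 gives K = -153.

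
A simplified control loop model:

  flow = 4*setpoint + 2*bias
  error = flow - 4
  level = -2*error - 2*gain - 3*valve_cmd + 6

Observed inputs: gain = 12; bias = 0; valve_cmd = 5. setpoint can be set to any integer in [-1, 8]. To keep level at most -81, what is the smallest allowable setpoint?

setpoint = 7

Substituting into the flow equation gives flow = 4*setpoint.
So error = 4*setpoint - 4.
So level = -8*setpoint - 25.
Require -8*setpoint - 25 ≤ -81, so setpoint ≥ 7.
The smallest integer in [-1, 8] satisfying this is 7.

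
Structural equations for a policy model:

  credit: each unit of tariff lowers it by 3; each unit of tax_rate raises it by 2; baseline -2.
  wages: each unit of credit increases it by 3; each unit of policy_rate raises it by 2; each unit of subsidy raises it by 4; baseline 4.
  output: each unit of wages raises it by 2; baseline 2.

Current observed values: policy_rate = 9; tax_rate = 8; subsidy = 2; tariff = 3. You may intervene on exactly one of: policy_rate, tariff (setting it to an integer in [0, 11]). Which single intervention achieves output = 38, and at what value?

set tariff = 6

Intervening on policy_rate: output = 4*policy_rate + 56. Reaching 38 requires policy_rate = -9/2, not an integer.
Intervening on tariff: with other inputs at their observed values, output = -18*tariff + 146. Solving for 38 gives tariff = 6, within [0, 11].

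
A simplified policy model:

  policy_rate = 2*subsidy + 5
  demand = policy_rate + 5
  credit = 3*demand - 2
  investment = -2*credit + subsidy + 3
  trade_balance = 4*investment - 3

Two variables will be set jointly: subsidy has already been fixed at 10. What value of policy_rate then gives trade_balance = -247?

policy_rate = 8

With subsidy held at 10:
Intervening on policy_rate fixes its value directly, overriding its dependence on subsidy.
Substituting into the credit equation gives credit = 3*policy_rate + 13.
investment becomes -6*policy_rate - 13.
Substituting into the trade_balance equation gives trade_balance = -24*policy_rate - 55.
Solve -24*policy_rate - 55 = -247: policy_rate = (-247 + 55) / -24 = 8.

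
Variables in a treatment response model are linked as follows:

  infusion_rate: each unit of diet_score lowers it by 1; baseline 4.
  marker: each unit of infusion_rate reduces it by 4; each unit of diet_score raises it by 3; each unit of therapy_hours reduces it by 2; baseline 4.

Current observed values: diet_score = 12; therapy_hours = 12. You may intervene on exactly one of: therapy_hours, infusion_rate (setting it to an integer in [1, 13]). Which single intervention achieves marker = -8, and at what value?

set infusion_rate = 6

Intervening on therapy_hours: marker = -2*therapy_hours + 72. Reaching -8 requires therapy_hours = 40, outside [1, 13].
Intervening on infusion_rate: with other inputs at their observed values, marker = -4*infusion_rate + 16. Solving for -8 gives infusion_rate = 6, within [1, 13].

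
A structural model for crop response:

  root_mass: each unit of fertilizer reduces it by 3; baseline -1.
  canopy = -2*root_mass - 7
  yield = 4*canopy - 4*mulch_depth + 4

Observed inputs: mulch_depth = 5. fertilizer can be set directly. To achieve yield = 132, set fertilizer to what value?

fertilizer = 7

Substituting into the canopy equation gives canopy = 6*fertilizer - 5.
Substituting into the yield equation gives yield = 24*fertilizer - 36.
Solve 24*fertilizer - 36 = 132: fertilizer = (132 + 36) / 24 = 7.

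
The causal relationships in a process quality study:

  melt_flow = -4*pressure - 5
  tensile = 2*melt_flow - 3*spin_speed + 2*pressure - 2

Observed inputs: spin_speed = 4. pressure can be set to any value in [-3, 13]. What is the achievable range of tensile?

-102 to -6

Substituting into the tensile equation gives tensile = -6*pressure - 24.
Linear in pressure, so extremes are at the endpoints: pressure = -3 gives tensile = -6; pressure = 13 gives tensile = -102.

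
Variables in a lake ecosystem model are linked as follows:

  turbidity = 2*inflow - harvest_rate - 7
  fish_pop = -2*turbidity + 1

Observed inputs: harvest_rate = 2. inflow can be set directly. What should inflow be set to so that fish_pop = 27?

inflow = -2

Substituting into the turbidity equation gives turbidity = 2*inflow - 9.
Substituting into the fish_pop equation gives fish_pop = -4*inflow + 19.
Solve -4*inflow + 19 = 27: inflow = (27 - 19) / -4 = -2.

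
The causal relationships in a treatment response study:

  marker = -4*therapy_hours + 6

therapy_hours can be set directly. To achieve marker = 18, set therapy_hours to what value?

therapy_hours = -3

Solve -4*therapy_hours + 6 = 18: therapy_hours = (18 - 6) / -4 = -3.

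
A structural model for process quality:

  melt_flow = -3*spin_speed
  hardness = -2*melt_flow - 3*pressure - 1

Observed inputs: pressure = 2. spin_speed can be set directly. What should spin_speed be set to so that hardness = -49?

spin_speed = -7

Substituting into the hardness equation gives hardness = 6*spin_speed - 7.
Solve 6*spin_speed - 7 = -49: spin_speed = (-49 + 7) / 6 = -7.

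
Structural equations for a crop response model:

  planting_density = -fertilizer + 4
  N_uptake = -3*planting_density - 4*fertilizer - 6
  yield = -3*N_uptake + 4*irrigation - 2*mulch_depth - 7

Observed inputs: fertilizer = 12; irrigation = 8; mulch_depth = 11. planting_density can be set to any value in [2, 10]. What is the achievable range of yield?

Intervening on planting_density fixes its value directly, overriding its dependence on fertilizer.
Substituting into the N_uptake equation gives N_uptake = -3*planting_density - 54.
This gives yield = 9*planting_density + 165.
Linear in planting_density, so extremes are at the endpoints: planting_density = 2 gives yield = 183; planting_density = 10 gives yield = 255.

183 to 255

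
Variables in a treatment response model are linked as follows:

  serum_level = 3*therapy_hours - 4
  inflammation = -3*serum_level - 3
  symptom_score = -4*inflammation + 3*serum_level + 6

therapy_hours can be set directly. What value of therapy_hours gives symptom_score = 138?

Substituting into the inflammation equation gives inflammation = -9*therapy_hours + 9.
So symptom_score = 45*therapy_hours - 42.
Solve 45*therapy_hours - 42 = 138: therapy_hours = (138 + 42) / 45 = 4.

therapy_hours = 4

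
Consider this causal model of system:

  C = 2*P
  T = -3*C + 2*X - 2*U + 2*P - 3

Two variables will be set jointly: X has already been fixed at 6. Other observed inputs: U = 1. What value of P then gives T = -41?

P = 12

With X held at 6:
Substituting into the T equation gives T = -4*P + 7.
Solve -4*P + 7 = -41: P = (-41 - 7) / -4 = 12.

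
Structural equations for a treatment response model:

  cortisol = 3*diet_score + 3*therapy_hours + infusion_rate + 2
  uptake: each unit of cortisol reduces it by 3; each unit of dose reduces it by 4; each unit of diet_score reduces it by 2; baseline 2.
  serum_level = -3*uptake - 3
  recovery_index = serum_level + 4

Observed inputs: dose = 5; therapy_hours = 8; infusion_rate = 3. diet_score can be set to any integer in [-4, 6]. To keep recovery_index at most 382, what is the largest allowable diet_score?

diet_score = 2

Substituting into the cortisol equation gives cortisol = 3*diet_score + 29.
Substituting into the uptake equation gives uptake = -11*diet_score - 105.
Substituting into the serum_level equation gives serum_level = 33*diet_score + 312.
Substituting into the recovery_index equation gives recovery_index = 33*diet_score + 316.
Require 33*diet_score + 316 ≤ 382, so diet_score ≤ 2.
The largest integer in [-4, 6] satisfying this is 2.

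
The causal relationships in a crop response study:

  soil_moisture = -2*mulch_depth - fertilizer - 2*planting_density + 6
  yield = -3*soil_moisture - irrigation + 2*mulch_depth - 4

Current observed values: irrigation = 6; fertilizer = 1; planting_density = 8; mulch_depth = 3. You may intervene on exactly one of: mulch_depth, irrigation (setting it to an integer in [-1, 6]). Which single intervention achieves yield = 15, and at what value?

set mulch_depth = -1

Intervening on mulch_depth: with other inputs at their observed values, yield = 8*mulch_depth + 23. Solving for 15 gives mulch_depth = -1, within [-1, 6].
Intervening on irrigation: yield = -irrigation + 53. Reaching 15 requires irrigation = 38, outside [-1, 6].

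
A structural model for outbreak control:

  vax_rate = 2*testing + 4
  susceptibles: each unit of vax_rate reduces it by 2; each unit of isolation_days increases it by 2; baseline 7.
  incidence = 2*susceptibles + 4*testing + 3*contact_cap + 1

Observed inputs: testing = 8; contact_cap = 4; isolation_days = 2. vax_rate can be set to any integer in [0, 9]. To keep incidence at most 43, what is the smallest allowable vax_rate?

vax_rate = 6

Intervening on vax_rate fixes its value directly, overriding its dependence on testing.
Substituting into the susceptibles equation gives susceptibles = -2*vax_rate + 11.
Substituting into the incidence equation gives incidence = -4*vax_rate + 67.
Require -4*vax_rate + 67 ≤ 43, so vax_rate ≥ 6.
The smallest integer in [0, 9] satisfying this is 6.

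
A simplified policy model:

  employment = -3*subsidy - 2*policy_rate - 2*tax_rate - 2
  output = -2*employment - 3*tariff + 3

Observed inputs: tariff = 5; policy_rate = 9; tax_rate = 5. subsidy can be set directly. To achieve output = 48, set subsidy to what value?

subsidy = 0

Substituting into the employment equation gives employment = -3*subsidy - 30.
This gives output = 6*subsidy + 48.
Solve 6*subsidy + 48 = 48: subsidy = (48 - 48) / 6 = 0.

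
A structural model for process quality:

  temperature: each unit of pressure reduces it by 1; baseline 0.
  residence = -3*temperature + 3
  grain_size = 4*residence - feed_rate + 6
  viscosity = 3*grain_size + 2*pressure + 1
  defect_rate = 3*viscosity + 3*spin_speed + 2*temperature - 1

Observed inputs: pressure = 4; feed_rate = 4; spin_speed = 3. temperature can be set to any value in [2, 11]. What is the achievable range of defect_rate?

Intervening on temperature fixes its value directly, overriding its dependence on pressure.
Substituting into the grain_size equation gives grain_size = -12*temperature + 14.
So viscosity = -36*temperature + 51.
defect_rate becomes -106*temperature + 161.
Linear in temperature, so extremes are at the endpoints: temperature = 2 gives defect_rate = -51; temperature = 11 gives defect_rate = -1005.

-1005 to -51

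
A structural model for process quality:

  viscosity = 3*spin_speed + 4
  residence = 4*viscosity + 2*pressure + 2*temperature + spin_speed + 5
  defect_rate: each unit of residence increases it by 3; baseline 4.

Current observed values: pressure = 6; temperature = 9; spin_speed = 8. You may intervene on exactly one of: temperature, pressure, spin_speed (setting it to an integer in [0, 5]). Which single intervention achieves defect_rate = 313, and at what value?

set spin_speed = 4

Intervening on temperature: defect_rate = 6*temperature + 415. Reaching 313 requires temperature = -17, outside [0, 5].
Intervening on pressure: defect_rate = 6*pressure + 433. Reaching 313 requires pressure = -20, outside [0, 5].
Intervening on spin_speed: with other inputs at their observed values, defect_rate = 39*spin_speed + 157. Solving for 313 gives spin_speed = 4, within [0, 5].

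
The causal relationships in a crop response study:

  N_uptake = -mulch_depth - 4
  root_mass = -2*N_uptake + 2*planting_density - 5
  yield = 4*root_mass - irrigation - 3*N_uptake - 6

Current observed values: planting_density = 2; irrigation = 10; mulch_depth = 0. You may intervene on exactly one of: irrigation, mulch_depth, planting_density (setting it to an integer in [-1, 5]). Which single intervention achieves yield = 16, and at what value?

set planting_density = 1

Intervening on irrigation: yield = -irrigation + 34. Reaching 16 requires irrigation = 18, outside [-1, 5].
Intervening on mulch_depth: yield = 11*mulch_depth + 24. Reaching 16 requires mulch_depth = -8/11, not an integer.
Intervening on planting_density: with other inputs at their observed values, yield = 8*planting_density + 8. Solving for 16 gives planting_density = 1, within [-1, 5].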